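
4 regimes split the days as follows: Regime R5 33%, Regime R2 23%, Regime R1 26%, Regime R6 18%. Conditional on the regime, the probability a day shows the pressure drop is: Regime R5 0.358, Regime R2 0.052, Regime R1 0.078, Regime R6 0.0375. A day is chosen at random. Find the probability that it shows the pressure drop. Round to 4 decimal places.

Compute prior × likelihood for every hypothesis:
  Regime R5: 0.33 × 0.358 = 0.11814
  Regime R2: 0.23 × 0.052 = 0.01196
  Regime R1: 0.26 × 0.078 = 0.02028
  Regime R6: 0.18 × 0.0375 = 0.00675
P(drop) = 0.11814 + 0.01196 + 0.02028 + 0.00675 = 0.15713 → 0.1571.

0.1571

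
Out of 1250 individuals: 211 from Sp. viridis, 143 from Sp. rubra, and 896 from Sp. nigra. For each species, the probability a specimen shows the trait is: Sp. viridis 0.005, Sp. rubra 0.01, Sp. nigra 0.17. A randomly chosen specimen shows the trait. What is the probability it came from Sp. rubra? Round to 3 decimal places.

0.009

Unnormalized posteriors (prior × likelihood):
  Sp. viridis: 0.1688 × 0.005 = 0.000844
  Sp. rubra: 0.1144 × 0.01 = 0.001144
  Sp. nigra: 0.7168 × 0.17 = 0.121856
Total = 0.123844.
P(Sp. rubra | evidence) = 0.001144 / 0.123844 ≈ 0.009.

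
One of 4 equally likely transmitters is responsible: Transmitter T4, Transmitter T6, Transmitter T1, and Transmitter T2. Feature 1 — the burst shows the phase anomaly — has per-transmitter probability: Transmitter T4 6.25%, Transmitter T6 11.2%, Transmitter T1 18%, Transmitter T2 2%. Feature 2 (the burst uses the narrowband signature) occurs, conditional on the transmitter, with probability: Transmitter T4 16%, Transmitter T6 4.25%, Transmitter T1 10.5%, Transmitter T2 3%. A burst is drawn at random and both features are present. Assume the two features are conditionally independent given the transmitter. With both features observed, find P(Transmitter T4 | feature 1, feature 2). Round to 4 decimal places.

0.2919

Since the prior is uniform, the posterior is proportional to the likelihood:
  Transmitter T4: 0.0625 × 0.16 = 0.01
  Transmitter T6: 0.112 × 0.0425 = 0.00476
  Transmitter T1: 0.18 × 0.105 = 0.0189
  Transmitter T2: 0.02 × 0.03 = 0.0006
Sum = 0.03426.
P(Transmitter T4 | evidence) = 0.01 / 0.03426 ≈ 0.2919.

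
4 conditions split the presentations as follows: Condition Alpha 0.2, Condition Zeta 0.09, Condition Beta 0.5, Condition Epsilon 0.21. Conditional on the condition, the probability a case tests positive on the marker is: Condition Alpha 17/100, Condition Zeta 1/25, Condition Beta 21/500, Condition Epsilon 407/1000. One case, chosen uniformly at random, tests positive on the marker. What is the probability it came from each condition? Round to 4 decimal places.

Compute prior × likelihood for every hypothesis:
  Condition Alpha: 0.2 × 0.17 = 0.034
  Condition Zeta: 0.09 × 0.04 = 0.0036
  Condition Beta: 0.5 × 0.042 = 0.021
  Condition Epsilon: 0.21 × 0.407 = 0.08547
Normalizing constant = 0.14407.
P(Condition Alpha | marker-positive) = 0.034/0.14407 ≈ 0.2360
P(Condition Zeta | marker-positive) = 0.0036/0.14407 ≈ 0.0250
P(Condition Beta | marker-positive) = 0.021/0.14407 ≈ 0.1458
P(Condition Epsilon | marker-positive) = 0.08547/0.14407 ≈ 0.5933
(Check: 0.2360+0.0250+0.1458+0.5933 = 1.0001.)

Condition Alpha 0.2360, Condition Zeta 0.0250, Condition Beta 0.1458, Condition Epsilon 0.5933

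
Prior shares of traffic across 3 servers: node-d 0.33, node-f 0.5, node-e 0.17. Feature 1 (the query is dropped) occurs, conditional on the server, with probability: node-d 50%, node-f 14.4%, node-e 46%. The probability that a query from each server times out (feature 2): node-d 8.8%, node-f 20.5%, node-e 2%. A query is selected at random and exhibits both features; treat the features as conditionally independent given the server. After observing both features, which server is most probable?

node-f

Compute prior × likelihood for every hypothesis:
  node-d: 0.33 × 0.5 × 0.088 = 0.01452
  node-f: 0.5 × 0.144 × 0.205 = 0.01476
  node-e: 0.17 × 0.46 × 0.02 = 0.001564
Total = 0.030844.
Largest term belongs to node-f, so node-f is most probable.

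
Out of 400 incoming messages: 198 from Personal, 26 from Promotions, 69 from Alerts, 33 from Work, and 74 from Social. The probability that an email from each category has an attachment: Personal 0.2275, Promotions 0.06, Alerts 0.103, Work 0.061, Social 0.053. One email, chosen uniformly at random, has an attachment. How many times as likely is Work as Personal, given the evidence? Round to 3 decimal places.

Prior × likelihood for each hypothesis:
  Personal: 0.495 × 0.2275 = 0.1126125
  Promotions: 0.065 × 0.06 = 0.0039
  Alerts: 0.1725 × 0.103 = 0.0177675
  Work: 0.0825 × 0.061 = 0.0050325
  Social: 0.185 × 0.053 = 0.009805
Sum = 0.1491175.
The ratio is 0.0050325 / 0.1126125 (the normalizer cancels) = 0.045.

0.045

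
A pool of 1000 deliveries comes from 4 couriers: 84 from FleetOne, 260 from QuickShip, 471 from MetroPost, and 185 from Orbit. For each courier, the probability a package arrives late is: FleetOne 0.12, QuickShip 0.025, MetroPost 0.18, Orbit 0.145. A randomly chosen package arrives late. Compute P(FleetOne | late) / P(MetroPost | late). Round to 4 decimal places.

Compute prior × likelihood for every hypothesis:
  FleetOne: 0.084 × 0.12 = 0.01008
  QuickShip: 0.26 × 0.025 = 0.0065
  MetroPost: 0.471 × 0.18 = 0.08478
  Orbit: 0.185 × 0.145 = 0.026825
Normalizing constant = 0.128185.
The ratio is 0.01008 / 0.08478 (the normalizer cancels) = 0.1189.

0.1189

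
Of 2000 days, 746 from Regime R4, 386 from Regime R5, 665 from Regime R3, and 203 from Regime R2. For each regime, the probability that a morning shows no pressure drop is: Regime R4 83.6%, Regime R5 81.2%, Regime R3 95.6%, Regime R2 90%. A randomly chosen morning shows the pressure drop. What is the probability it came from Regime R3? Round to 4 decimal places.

0.1197

Taking complements, P(drop | each) = Regime R4 0.164, Regime R5 0.188, Regime R3 0.044, Regime R2 0.1.
Prior × likelihood for each hypothesis:
  Regime R4: 0.373 × 0.164 = 0.061172
  Regime R5: 0.193 × 0.188 = 0.036284
  Regime R3: 0.3325 × 0.044 = 0.01463
  Regime R2: 0.1015 × 0.1 = 0.01015
Normalizing constant = 0.122236.
P(Regime R3 | evidence) = 0.01463 / 0.122236 ≈ 0.1197.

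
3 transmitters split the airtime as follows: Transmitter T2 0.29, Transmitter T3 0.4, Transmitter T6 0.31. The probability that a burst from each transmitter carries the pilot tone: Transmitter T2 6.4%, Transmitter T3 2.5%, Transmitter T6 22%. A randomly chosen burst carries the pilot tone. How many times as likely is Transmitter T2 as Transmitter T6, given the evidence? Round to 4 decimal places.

0.2721

Prior × likelihood for each hypothesis:
  Transmitter T2: 0.29 × 0.064 = 0.01856
  Transmitter T3: 0.4 × 0.025 = 0.01
  Transmitter T6: 0.31 × 0.22 = 0.0682
Normalizing constant = 0.09676.
The ratio is 0.01856 / 0.0682 (the normalizer cancels) = 0.2721.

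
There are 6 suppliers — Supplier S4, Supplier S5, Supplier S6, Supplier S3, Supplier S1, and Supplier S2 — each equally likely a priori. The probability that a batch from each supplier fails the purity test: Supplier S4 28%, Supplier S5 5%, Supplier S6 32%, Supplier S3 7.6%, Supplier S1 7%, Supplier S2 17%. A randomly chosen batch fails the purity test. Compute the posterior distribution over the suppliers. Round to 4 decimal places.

Supplier S4 0.2899, Supplier S5 0.0518, Supplier S6 0.3313, Supplier S3 0.0787, Supplier S1 0.0725, Supplier S2 0.1760

With a uniform prior (1/6 each), posterior ∝ likelihood:
  Supplier S4: 0.28
  Supplier S5: 0.05
  Supplier S6: 0.32
  Supplier S3: 0.076
  Supplier S1: 0.07
  Supplier S2: 0.17
Total = 0.966.
P(Supplier S4 | off-spec) = 0.28/0.966 ≈ 0.2899
P(Supplier S5 | off-spec) = 0.05/0.966 ≈ 0.0518
P(Supplier S6 | off-spec) = 0.32/0.966 ≈ 0.3313
P(Supplier S3 | off-spec) = 0.076/0.966 ≈ 0.0787
P(Supplier S1 | off-spec) = 0.07/0.966 ≈ 0.0725
P(Supplier S2 | off-spec) = 0.17/0.966 ≈ 0.1760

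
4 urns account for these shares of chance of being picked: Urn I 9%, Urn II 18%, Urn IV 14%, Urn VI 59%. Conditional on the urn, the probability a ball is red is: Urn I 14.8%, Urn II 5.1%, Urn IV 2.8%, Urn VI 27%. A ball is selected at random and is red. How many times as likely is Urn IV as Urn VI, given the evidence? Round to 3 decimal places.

Prior × likelihood for each hypothesis:
  Urn I: 0.09 × 0.148 = 0.01332
  Urn II: 0.18 × 0.051 = 0.00918
  Urn IV: 0.14 × 0.028 = 0.00392
  Urn VI: 0.59 × 0.27 = 0.1593
Normalizing constant = 0.18572.
The ratio is 0.00392 / 0.1593 (the normalizer cancels) = 0.025.

0.025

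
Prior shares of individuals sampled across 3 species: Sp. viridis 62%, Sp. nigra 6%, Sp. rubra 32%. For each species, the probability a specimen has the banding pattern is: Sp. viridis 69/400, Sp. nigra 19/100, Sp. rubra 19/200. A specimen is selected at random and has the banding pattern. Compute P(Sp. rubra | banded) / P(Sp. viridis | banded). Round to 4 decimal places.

Prior × likelihood for each hypothesis:
  Sp. viridis: 0.62 × 0.1725 = 0.10695
  Sp. nigra: 0.06 × 0.19 = 0.0114
  Sp. rubra: 0.32 × 0.095 = 0.0304
Sum = 0.14875.
The ratio is 0.0304 / 0.10695 (the normalizer cancels) = 0.2842.

0.2842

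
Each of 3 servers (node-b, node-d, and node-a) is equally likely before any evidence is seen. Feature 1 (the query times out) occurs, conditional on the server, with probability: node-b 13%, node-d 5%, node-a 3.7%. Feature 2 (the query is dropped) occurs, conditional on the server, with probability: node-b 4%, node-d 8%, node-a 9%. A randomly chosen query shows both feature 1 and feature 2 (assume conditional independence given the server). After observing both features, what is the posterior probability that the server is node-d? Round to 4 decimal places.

0.3192

Since the prior is uniform, the posterior is proportional to the likelihood:
  node-b: 0.13 × 0.04 = 0.0052
  node-d: 0.05 × 0.08 = 0.004
  node-a: 0.037 × 0.09 = 0.00333
Sum = 0.01253.
P(node-d | evidence) = 0.004 / 0.01253 ≈ 0.3192.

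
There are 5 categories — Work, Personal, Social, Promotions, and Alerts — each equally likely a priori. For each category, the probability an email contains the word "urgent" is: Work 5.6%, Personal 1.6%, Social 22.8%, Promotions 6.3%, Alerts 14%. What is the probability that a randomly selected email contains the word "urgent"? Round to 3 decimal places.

0.101

Since the prior is uniform, the posterior is proportional to the likelihood:
  Work: 0.056
  Personal: 0.016
  Social: 0.228
  Promotions: 0.063
  Alerts: 0.14
P(urgent-flag) = (1/5) × (0.056 + 0.016 + 0.228 + 0.063 + 0.14) = 0.503/5 ≈ 0.101.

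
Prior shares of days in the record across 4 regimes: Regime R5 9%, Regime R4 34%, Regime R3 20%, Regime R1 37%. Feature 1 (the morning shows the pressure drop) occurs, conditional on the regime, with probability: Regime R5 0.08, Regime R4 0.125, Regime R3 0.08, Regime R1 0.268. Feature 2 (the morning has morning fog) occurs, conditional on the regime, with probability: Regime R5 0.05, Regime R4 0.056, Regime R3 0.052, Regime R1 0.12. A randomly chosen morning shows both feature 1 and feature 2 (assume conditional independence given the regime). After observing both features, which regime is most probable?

Regime R1

By Bayes' rule, posterior ∝ prior × likelihood:
  Regime R5: 0.09 × 0.08 × 0.05 = 0.00036
  Regime R4: 0.34 × 0.125 × 0.056 = 0.00238
  Regime R3: 0.2 × 0.08 × 0.052 = 0.000832
  Regime R1: 0.37 × 0.268 × 0.12 = 0.0118992
Normalizing constant = 0.0154712.
Largest term belongs to Regime R1, so Regime R1 is most probable.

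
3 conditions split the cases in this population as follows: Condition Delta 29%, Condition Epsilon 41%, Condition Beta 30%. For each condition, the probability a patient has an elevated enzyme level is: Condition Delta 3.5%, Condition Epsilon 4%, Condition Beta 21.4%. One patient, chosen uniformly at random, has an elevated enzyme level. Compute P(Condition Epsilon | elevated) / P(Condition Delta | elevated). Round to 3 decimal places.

1.616

Unnormalized posteriors (prior × likelihood):
  Condition Delta: 0.29 × 0.035 = 0.01015
  Condition Epsilon: 0.41 × 0.04 = 0.0164
  Condition Beta: 0.3 × 0.214 = 0.0642
Normalizing constant = 0.09075.
The ratio is 0.0164 / 0.01015 (the normalizer cancels) = 1.616.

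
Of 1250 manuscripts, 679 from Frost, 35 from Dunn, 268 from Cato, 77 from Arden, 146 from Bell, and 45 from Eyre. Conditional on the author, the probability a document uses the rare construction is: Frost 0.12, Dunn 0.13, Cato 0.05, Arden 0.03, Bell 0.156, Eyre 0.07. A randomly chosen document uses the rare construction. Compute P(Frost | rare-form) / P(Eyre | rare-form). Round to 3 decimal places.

25.867

By Bayes' rule, posterior ∝ prior × likelihood:
  Frost: 0.5432 × 0.12 = 0.065184
  Dunn: 0.028 × 0.13 = 0.00364
  Cato: 0.2144 × 0.05 = 0.01072
  Arden: 0.0616 × 0.03 = 0.001848
  Bell: 0.1168 × 0.156 = 0.0182208
  Eyre: 0.036 × 0.07 = 0.00252
Sum = 0.1021328.
The ratio is 0.065184 / 0.00252 (the normalizer cancels) = 25.867.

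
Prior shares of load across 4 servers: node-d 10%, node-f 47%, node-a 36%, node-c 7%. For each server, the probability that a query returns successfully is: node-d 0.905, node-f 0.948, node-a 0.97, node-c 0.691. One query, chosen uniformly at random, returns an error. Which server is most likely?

Taking complements, P(error | each) = node-d 0.095, node-f 0.052, node-a 0.03, node-c 0.309.
Prior × likelihood for each hypothesis:
  node-d: 0.1 × 0.095 = 0.0095
  node-f: 0.47 × 0.052 = 0.02444
  node-a: 0.36 × 0.03 = 0.0108
  node-c: 0.07 × 0.309 = 0.02163
Normalizing constant = 0.06637.
Largest term belongs to node-f, so node-f is most probable.

node-f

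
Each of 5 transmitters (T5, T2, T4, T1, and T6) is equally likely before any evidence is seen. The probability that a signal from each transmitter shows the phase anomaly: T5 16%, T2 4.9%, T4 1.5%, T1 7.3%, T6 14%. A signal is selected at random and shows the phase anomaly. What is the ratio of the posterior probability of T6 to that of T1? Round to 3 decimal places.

1.918

With a uniform prior (1/5 each), posterior ∝ likelihood:
  T5: 0.16
  T2: 0.049
  T4: 0.015
  T1: 0.073
  T6: 0.14
Sum = 0.437.
The ratio is 0.14 / 0.073 (the normalizer cancels) = 1.918.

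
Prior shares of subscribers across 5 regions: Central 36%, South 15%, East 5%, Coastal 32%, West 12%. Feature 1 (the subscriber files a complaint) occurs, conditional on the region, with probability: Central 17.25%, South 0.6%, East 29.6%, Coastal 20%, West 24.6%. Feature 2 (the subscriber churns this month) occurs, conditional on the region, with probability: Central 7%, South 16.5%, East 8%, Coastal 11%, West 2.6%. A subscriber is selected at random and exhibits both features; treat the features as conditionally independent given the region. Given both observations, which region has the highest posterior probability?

Coastal

By Bayes' rule, posterior ∝ prior × likelihood:
  Central: 0.36 × 0.1725 × 0.07 = 0.004347
  South: 0.15 × 0.006 × 0.165 = 0.0001485
  East: 0.05 × 0.296 × 0.08 = 0.001184
  Coastal: 0.32 × 0.2 × 0.11 = 0.00704
  West: 0.12 × 0.246 × 0.026 = 0.00076752
Normalizing constant = 0.01348702.
Largest term belongs to Coastal, so Coastal is most probable.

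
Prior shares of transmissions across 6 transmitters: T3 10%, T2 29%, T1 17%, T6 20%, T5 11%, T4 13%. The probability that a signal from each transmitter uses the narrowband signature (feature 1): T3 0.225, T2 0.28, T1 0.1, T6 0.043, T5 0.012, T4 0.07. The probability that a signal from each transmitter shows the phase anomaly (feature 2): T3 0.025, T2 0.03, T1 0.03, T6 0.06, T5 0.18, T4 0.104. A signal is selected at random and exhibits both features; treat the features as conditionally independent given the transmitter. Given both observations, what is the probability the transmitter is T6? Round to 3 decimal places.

0.099

Unnormalized posteriors (prior × likelihood):
  T3: 0.1 × 0.225 × 0.025 = 0.0005625
  T2: 0.29 × 0.28 × 0.03 = 0.002436
  T1: 0.17 × 0.1 × 0.03 = 0.00051
  T6: 0.2 × 0.043 × 0.06 = 0.000516
  T5: 0.11 × 0.012 × 0.18 = 0.0002376
  T4: 0.13 × 0.07 × 0.104 = 0.0009464
Normalizing constant = 0.0052085.
P(T6 | evidence) = 0.000516 / 0.0052085 ≈ 0.099.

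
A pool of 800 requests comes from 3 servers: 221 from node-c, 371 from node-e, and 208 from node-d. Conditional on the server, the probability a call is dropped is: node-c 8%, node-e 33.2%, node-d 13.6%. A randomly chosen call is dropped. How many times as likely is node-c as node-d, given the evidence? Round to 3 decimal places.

By Bayes' rule, posterior ∝ prior × likelihood:
  node-c: 0.27625 × 0.08 = 0.0221
  node-e: 0.46375 × 0.332 = 0.153965
  node-d: 0.26 × 0.136 = 0.03536
Normalizing constant = 0.211425.
The ratio is 0.0221 / 0.03536 (the normalizer cancels) = 0.625.

0.625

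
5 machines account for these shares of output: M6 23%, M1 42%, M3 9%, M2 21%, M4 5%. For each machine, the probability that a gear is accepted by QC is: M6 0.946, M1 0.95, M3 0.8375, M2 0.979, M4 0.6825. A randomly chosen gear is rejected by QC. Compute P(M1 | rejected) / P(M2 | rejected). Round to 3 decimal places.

Taking complements, P(rejected | each) = M6 0.054, M1 0.05, M3 0.1625, M2 0.021, M4 0.3175.
Unnormalized posteriors (prior × likelihood):
  M6: 0.23 × 0.054 = 0.01242
  M1: 0.42 × 0.05 = 0.021
  M3: 0.09 × 0.1625 = 0.014625
  M2: 0.21 × 0.021 = 0.00441
  M4: 0.05 × 0.3175 = 0.015875
Total = 0.06833.
The ratio is 0.021 / 0.00441 (the normalizer cancels) = 4.762.

4.762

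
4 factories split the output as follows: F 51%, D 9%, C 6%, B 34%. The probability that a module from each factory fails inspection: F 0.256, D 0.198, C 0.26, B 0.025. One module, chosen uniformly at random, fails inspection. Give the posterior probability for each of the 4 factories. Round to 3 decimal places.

F 0.757, D 0.103, C 0.090, B 0.049

Prior × likelihood for each hypothesis:
  F: 0.51 × 0.256 = 0.13056
  D: 0.09 × 0.198 = 0.01782
  C: 0.06 × 0.26 = 0.0156
  B: 0.34 × 0.025 = 0.0085
Normalizing constant = 0.17248.
P(F | nonconforming) = 0.13056/0.17248 ≈ 0.757
P(D | nonconforming) = 0.01782/0.17248 ≈ 0.103
P(C | nonconforming) = 0.0156/0.17248 ≈ 0.090
P(B | nonconforming) = 0.0085/0.17248 ≈ 0.049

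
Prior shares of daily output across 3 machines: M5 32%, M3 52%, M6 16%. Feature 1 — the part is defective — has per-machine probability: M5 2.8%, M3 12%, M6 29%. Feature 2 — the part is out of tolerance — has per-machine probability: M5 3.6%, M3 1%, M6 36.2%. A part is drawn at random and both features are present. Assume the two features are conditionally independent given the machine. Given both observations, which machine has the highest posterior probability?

M6

Prior × likelihood for each hypothesis:
  M5: 0.32 × 0.028 × 0.036 = 0.00032256
  M3: 0.52 × 0.12 × 0.01 = 0.000624
  M6: 0.16 × 0.29 × 0.362 = 0.0167968
Sum = 0.01774336.
Largest term belongs to M6, so M6 is most probable.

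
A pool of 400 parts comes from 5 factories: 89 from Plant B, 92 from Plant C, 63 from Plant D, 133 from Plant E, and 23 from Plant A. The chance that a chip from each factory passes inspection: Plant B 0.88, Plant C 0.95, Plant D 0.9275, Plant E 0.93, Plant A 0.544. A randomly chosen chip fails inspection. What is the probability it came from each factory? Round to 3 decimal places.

Taking complements, P(nonconforming | each) = Plant B 0.12, Plant C 0.05, Plant D 0.0725, Plant E 0.07, Plant A 0.456.
By Bayes' rule, posterior ∝ prior × likelihood:
  Plant B: 0.2225 × 0.12 = 0.0267
  Plant C: 0.23 × 0.05 = 0.0115
  Plant D: 0.1575 × 0.0725 = 0.01141875
  Plant E: 0.3325 × 0.07 = 0.023275
  Plant A: 0.0575 × 0.456 = 0.02622
Total = 0.09911375.
P(Plant B | nonconforming) = 0.0267/0.09911375 ≈ 0.269
P(Plant C | nonconforming) = 0.0115/0.09911375 ≈ 0.116
P(Plant D | nonconforming) = 0.01141875/0.09911375 ≈ 0.115
P(Plant E | nonconforming) = 0.023275/0.09911375 ≈ 0.235
P(Plant A | nonconforming) = 0.02622/0.09911375 ≈ 0.265
(Check: 0.269+0.116+0.115+0.235+0.265 = 1.000.)

Plant B 0.269, Plant C 0.116, Plant D 0.115, Plant E 0.235, Plant A 0.265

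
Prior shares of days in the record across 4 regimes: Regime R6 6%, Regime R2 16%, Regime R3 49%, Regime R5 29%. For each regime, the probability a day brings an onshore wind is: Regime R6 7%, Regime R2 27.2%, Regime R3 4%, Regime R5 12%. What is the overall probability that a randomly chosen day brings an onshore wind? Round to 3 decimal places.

0.102

By Bayes' rule, posterior ∝ prior × likelihood:
  Regime R6: 0.06 × 0.07 = 0.0042
  Regime R2: 0.16 × 0.272 = 0.04352
  Regime R3: 0.49 × 0.04 = 0.0196
  Regime R5: 0.29 × 0.12 = 0.0348
P(onshore) = 0.0042 + 0.04352 + 0.0196 + 0.0348 = 0.10212 → 0.102.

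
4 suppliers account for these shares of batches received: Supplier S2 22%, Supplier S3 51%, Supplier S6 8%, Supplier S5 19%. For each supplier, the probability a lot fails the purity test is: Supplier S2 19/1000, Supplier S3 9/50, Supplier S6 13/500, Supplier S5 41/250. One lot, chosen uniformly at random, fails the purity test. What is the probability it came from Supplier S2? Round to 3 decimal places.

0.032

Compute prior × likelihood for every hypothesis:
  Supplier S2: 0.22 × 0.019 = 0.00418
  Supplier S3: 0.51 × 0.18 = 0.0918
  Supplier S6: 0.08 × 0.026 = 0.00208
  Supplier S5: 0.19 × 0.164 = 0.03116
Normalizing constant = 0.12922.
P(Supplier S2 | evidence) = 0.00418 / 0.12922 ≈ 0.032.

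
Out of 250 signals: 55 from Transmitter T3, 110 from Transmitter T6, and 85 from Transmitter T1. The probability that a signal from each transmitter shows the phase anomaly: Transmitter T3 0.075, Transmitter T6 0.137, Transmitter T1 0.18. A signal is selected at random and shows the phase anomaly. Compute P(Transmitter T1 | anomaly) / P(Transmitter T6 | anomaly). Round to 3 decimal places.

Prior × likelihood for each hypothesis:
  Transmitter T3: 0.22 × 0.075 = 0.0165
  Transmitter T6: 0.44 × 0.137 = 0.06028
  Transmitter T1: 0.34 × 0.18 = 0.0612
Normalizing constant = 0.13798.
The ratio is 0.0612 / 0.06028 (the normalizer cancels) = 1.015.

1.015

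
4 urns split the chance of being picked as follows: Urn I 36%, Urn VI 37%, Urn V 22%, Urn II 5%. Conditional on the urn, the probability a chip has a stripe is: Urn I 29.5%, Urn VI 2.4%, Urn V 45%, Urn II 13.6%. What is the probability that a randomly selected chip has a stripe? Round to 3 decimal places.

Compute prior × likelihood for every hypothesis:
  Urn I: 0.36 × 0.295 = 0.1062
  Urn VI: 0.37 × 0.024 = 0.00888
  Urn V: 0.22 × 0.45 = 0.099
  Urn II: 0.05 × 0.136 = 0.0068
P(striped) = 0.1062 + 0.00888 + 0.099 + 0.0068 = 0.22088 → 0.221.

0.221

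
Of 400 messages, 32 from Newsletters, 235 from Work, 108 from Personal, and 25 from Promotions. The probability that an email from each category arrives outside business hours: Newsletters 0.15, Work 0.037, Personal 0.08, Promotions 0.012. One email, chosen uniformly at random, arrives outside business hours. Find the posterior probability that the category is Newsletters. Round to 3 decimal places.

Prior × likelihood for each hypothesis:
  Newsletters: 0.08 × 0.15 = 0.012
  Work: 0.5875 × 0.037 = 0.0217375
  Personal: 0.27 × 0.08 = 0.0216
  Promotions: 0.0625 × 0.012 = 0.00075
Total = 0.0560875.
P(Newsletters | evidence) = 0.012 / 0.0560875 ≈ 0.214.

0.214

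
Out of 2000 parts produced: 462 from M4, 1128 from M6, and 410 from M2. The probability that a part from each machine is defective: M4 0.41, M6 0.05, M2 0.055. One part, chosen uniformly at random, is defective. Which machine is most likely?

M4

Compute prior × likelihood for every hypothesis:
  M4: 0.231 × 0.41 = 0.09471
  M6: 0.564 × 0.05 = 0.0282
  M2: 0.205 × 0.055 = 0.011275
Normalizing constant = 0.134185.
Largest term belongs to M4, so M4 is most probable.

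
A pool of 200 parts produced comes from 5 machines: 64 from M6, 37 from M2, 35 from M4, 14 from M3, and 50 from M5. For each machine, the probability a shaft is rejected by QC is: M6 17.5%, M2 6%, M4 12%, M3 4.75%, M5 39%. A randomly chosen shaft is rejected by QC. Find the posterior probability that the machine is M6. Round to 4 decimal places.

Prior × likelihood for each hypothesis:
  M6: 0.32 × 0.175 = 0.056
  M2: 0.185 × 0.06 = 0.0111
  M4: 0.175 × 0.12 = 0.021
  M3: 0.07 × 0.0475 = 0.003325
  M5: 0.25 × 0.39 = 0.0975
Total = 0.188925.
P(M6 | evidence) = 0.056 / 0.188925 ≈ 0.2964.

0.2964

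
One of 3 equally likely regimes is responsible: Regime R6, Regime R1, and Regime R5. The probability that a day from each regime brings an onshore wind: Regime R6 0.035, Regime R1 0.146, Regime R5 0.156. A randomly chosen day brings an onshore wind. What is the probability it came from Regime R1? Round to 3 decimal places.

0.433

Since the prior is uniform, the posterior is proportional to the likelihood:
  Regime R6: 0.035
  Regime R1: 0.146
  Regime R5: 0.156
Normalizing constant = 0.337.
P(Regime R1 | evidence) = 0.146 / 0.337 ≈ 0.433.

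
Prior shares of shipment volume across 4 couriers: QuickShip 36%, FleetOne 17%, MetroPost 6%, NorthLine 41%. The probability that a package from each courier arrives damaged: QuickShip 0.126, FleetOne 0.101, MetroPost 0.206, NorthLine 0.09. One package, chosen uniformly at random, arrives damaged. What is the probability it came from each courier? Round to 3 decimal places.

Compute prior × likelihood for every hypothesis:
  QuickShip: 0.36 × 0.126 = 0.04536
  FleetOne: 0.17 × 0.101 = 0.01717
  MetroPost: 0.06 × 0.206 = 0.01236
  NorthLine: 0.41 × 0.09 = 0.0369
Normalizing constant = 0.11179.
P(QuickShip | damaged) = 0.04536/0.11179 ≈ 0.406
P(FleetOne | damaged) = 0.01717/0.11179 ≈ 0.154
P(MetroPost | damaged) = 0.01236/0.11179 ≈ 0.111
P(NorthLine | damaged) = 0.0369/0.11179 ≈ 0.330
(Check: 0.406+0.154+0.111+0.330 = 1.001.)

QuickShip 0.406, FleetOne 0.154, MetroPost 0.111, NorthLine 0.330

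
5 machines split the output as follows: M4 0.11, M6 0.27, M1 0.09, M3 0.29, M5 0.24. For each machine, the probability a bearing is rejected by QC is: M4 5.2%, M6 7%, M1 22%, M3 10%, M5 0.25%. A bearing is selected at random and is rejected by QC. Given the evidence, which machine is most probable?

M3

Compute prior × likelihood for every hypothesis:
  M4: 0.11 × 0.052 = 0.00572
  M6: 0.27 × 0.07 = 0.0189
  M1: 0.09 × 0.22 = 0.0198
  M3: 0.29 × 0.1 = 0.029
  M5: 0.24 × 0.0025 = 0.0006
Sum = 0.07402.
Largest term belongs to M3, so M3 is most probable.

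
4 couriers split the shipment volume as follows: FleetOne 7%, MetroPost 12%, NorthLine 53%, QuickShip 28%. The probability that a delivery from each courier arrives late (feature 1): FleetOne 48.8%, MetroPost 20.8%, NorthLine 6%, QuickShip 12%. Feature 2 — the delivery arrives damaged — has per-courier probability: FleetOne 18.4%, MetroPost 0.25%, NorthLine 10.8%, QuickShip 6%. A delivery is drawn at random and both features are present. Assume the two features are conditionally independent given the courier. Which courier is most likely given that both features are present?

FleetOne

Prior × likelihood for each hypothesis:
  FleetOne: 0.07 × 0.488 × 0.184 = 0.00628544
  MetroPost: 0.12 × 0.208 × 0.0025 = 0.0000624
  NorthLine: 0.53 × 0.06 × 0.108 = 0.0034344
  QuickShip: 0.28 × 0.12 × 0.06 = 0.002016
Total = 0.01179824.
Largest term belongs to FleetOne, so FleetOne is most probable.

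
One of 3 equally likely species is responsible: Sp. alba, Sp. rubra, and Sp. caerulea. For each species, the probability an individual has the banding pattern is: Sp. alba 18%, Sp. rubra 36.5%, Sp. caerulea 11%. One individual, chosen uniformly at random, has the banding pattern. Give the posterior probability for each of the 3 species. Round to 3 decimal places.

With a uniform prior (1/3 each), posterior ∝ likelihood:
  Sp. alba: 0.18
  Sp. rubra: 0.365
  Sp. caerulea: 0.11
Normalizing constant = 0.655.
P(Sp. alba | banded) = 0.18/0.655 ≈ 0.275
P(Sp. rubra | banded) = 0.365/0.655 ≈ 0.557
P(Sp. caerulea | banded) = 0.11/0.655 ≈ 0.168

Sp. alba 0.275, Sp. rubra 0.557, Sp. caerulea 0.168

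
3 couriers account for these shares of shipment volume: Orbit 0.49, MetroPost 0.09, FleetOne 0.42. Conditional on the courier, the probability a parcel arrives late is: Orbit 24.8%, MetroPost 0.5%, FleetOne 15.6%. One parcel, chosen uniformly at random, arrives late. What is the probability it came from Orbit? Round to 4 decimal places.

Prior × likelihood for each hypothesis:
  Orbit: 0.49 × 0.248 = 0.12152
  MetroPost: 0.09 × 0.005 = 0.00045
  FleetOne: 0.42 × 0.156 = 0.06552
Normalizing constant = 0.18749.
P(Orbit | evidence) = 0.12152 / 0.18749 ≈ 0.6481.

0.6481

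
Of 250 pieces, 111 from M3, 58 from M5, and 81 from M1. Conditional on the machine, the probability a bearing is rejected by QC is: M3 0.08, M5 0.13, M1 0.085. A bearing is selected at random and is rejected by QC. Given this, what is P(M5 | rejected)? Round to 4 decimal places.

0.3235

Compute prior × likelihood for every hypothesis:
  M3: 0.444 × 0.08 = 0.03552
  M5: 0.232 × 0.13 = 0.03016
  M1: 0.324 × 0.085 = 0.02754
Total = 0.09322.
P(M5 | evidence) = 0.03016 / 0.09322 ≈ 0.3235.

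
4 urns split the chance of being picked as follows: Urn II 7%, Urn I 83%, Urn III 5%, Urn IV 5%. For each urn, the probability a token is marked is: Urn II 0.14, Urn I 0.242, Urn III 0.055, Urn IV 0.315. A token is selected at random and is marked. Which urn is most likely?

Compute prior × likelihood for every hypothesis:
  Urn II: 0.07 × 0.14 = 0.0098
  Urn I: 0.83 × 0.242 = 0.20086
  Urn III: 0.05 × 0.055 = 0.00275
  Urn IV: 0.05 × 0.315 = 0.01575
Sum = 0.22916.
Largest term belongs to Urn I, so Urn I is most probable.

Urn I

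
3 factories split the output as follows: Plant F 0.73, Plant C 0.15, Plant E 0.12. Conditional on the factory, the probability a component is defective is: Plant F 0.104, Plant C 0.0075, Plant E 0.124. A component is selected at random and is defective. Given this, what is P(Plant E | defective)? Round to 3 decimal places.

Compute prior × likelihood for every hypothesis:
  Plant F: 0.73 × 0.104 = 0.07592
  Plant C: 0.15 × 0.0075 = 0.001125
  Plant E: 0.12 × 0.124 = 0.01488
Sum = 0.091925.
P(Plant E | evidence) = 0.01488 / 0.091925 ≈ 0.162.

0.162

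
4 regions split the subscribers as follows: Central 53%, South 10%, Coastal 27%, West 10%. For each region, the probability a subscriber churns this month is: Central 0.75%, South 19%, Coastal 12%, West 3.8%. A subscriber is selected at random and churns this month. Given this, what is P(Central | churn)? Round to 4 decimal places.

By Bayes' rule, posterior ∝ prior × likelihood:
  Central: 0.53 × 0.0075 = 0.003975
  South: 0.1 × 0.19 = 0.019
  Coastal: 0.27 × 0.12 = 0.0324
  West: 0.1 × 0.038 = 0.0038
Total = 0.059175.
P(Central | evidence) = 0.003975 / 0.059175 ≈ 0.0672.

0.0672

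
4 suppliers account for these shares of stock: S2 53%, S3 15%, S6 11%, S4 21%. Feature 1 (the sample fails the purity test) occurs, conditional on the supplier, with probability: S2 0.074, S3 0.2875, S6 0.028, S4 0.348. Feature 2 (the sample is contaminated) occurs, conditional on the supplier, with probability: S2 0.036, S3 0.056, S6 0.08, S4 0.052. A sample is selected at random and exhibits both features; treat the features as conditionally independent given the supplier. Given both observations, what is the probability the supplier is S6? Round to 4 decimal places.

0.0313

Prior × likelihood for each hypothesis:
  S2: 0.53 × 0.074 × 0.036 = 0.00141192
  S3: 0.15 × 0.2875 × 0.056 = 0.002415
  S6: 0.11 × 0.028 × 0.08 = 0.0002464
  S4: 0.21 × 0.348 × 0.052 = 0.00380016
Total = 0.00787348.
P(S6 | evidence) = 0.0002464 / 0.00787348 ≈ 0.0313.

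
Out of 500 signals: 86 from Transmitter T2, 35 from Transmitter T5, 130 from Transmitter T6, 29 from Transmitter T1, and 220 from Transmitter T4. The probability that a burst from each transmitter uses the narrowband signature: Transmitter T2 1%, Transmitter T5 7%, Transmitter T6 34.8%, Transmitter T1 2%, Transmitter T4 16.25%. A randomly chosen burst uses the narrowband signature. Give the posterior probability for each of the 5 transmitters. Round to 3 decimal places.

By Bayes' rule, posterior ∝ prior × likelihood:
  Transmitter T2: 0.172 × 0.01 = 0.00172
  Transmitter T5: 0.07 × 0.07 = 0.0049
  Transmitter T6: 0.26 × 0.348 = 0.09048
  Transmitter T1: 0.058 × 0.02 = 0.00116
  Transmitter T4: 0.44 × 0.1625 = 0.0715
Sum = 0.16976.
P(Transmitter T2 | narrowband) = 0.00172/0.16976 ≈ 0.010
P(Transmitter T5 | narrowband) = 0.0049/0.16976 ≈ 0.029
P(Transmitter T6 | narrowband) = 0.09048/0.16976 ≈ 0.533
P(Transmitter T1 | narrowband) = 0.00116/0.16976 ≈ 0.007
P(Transmitter T4 | narrowband) = 0.0715/0.16976 ≈ 0.421
(Check: 0.010+0.029+0.533+0.007+0.421 = 1.000.)

Transmitter T2 0.010, Transmitter T5 0.029, Transmitter T6 0.533, Transmitter T1 0.007, Transmitter T4 0.421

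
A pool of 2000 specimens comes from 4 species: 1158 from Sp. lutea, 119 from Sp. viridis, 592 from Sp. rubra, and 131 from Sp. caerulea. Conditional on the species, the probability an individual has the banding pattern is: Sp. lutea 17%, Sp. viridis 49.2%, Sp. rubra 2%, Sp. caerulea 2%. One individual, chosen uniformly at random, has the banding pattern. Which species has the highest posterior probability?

Sp. lutea

By Bayes' rule, posterior ∝ prior × likelihood:
  Sp. lutea: 0.579 × 0.17 = 0.09843
  Sp. viridis: 0.0595 × 0.492 = 0.029274
  Sp. rubra: 0.296 × 0.02 = 0.00592
  Sp. caerulea: 0.0655 × 0.02 = 0.00131
Total = 0.134934.
Largest term belongs to Sp. lutea, so Sp. lutea is most probable.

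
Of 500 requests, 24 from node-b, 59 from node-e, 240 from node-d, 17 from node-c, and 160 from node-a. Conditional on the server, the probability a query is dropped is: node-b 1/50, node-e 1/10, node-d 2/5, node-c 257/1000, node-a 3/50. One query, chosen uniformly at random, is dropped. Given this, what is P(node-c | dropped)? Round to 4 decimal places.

Prior × likelihood for each hypothesis:
  node-b: 0.048 × 0.02 = 0.00096
  node-e: 0.118 × 0.1 = 0.0118
  node-d: 0.48 × 0.4 = 0.192
  node-c: 0.034 × 0.257 = 0.008738
  node-a: 0.32 × 0.06 = 0.0192
Normalizing constant = 0.232698.
P(node-c | evidence) = 0.008738 / 0.232698 ≈ 0.0376.

0.0376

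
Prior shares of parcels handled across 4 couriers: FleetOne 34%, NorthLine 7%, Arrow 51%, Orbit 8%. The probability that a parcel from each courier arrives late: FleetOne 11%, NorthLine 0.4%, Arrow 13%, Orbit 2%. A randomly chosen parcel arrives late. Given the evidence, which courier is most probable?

By Bayes' rule, posterior ∝ prior × likelihood:
  FleetOne: 0.34 × 0.11 = 0.0374
  NorthLine: 0.07 × 0.004 = 0.00028
  Arrow: 0.51 × 0.13 = 0.0663
  Orbit: 0.08 × 0.02 = 0.0016
Sum = 0.10558.
Largest term belongs to Arrow, so Arrow is most probable.

Arrow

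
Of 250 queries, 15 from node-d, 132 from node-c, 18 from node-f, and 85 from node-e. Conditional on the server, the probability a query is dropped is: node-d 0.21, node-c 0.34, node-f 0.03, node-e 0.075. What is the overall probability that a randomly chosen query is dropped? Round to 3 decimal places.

0.220

Prior × likelihood for each hypothesis:
  node-d: 0.06 × 0.21 = 0.0126
  node-c: 0.528 × 0.34 = 0.17952
  node-f: 0.072 × 0.03 = 0.00216
  node-e: 0.34 × 0.075 = 0.0255
P(dropped) = 0.0126 + 0.17952 + 0.00216 + 0.0255 = 0.21978 → 0.220.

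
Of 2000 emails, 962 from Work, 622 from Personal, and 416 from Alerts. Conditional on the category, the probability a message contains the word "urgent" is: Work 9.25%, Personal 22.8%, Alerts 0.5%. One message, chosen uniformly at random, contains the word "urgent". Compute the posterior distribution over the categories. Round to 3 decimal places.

Work 0.382, Personal 0.609, Alerts 0.009

Prior × likelihood for each hypothesis:
  Work: 0.481 × 0.0925 = 0.0444925
  Personal: 0.311 × 0.228 = 0.070908
  Alerts: 0.208 × 0.005 = 0.00104
Total = 0.1164405.
P(Work | urgent-flag) = 0.0444925/0.1164405 ≈ 0.382
P(Personal | urgent-flag) = 0.070908/0.1164405 ≈ 0.609
P(Alerts | urgent-flag) = 0.00104/0.1164405 ≈ 0.009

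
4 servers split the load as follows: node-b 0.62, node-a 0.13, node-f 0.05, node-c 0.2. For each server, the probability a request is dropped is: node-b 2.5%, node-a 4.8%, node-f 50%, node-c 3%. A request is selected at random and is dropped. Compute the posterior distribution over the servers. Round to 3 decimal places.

Compute prior × likelihood for every hypothesis:
  node-b: 0.62 × 0.025 = 0.0155
  node-a: 0.13 × 0.048 = 0.00624
  node-f: 0.05 × 0.5 = 0.025
  node-c: 0.2 × 0.03 = 0.006
Total = 0.05274.
P(node-b | dropped) = 0.0155/0.05274 ≈ 0.294
P(node-a | dropped) = 0.00624/0.05274 ≈ 0.118
P(node-f | dropped) = 0.025/0.05274 ≈ 0.474
P(node-c | dropped) = 0.006/0.05274 ≈ 0.114

node-b 0.294, node-a 0.118, node-f 0.474, node-c 0.114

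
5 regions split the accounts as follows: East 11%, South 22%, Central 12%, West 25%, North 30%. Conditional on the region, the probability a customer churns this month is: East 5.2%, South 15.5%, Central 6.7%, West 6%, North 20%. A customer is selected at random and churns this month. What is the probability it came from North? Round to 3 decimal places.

By Bayes' rule, posterior ∝ prior × likelihood:
  East: 0.11 × 0.052 = 0.00572
  South: 0.22 × 0.155 = 0.0341
  Central: 0.12 × 0.067 = 0.00804
  West: 0.25 × 0.06 = 0.015
  North: 0.3 × 0.2 = 0.06
Normalizing constant = 0.12286.
P(North | evidence) = 0.06 / 0.12286 ≈ 0.488.

0.488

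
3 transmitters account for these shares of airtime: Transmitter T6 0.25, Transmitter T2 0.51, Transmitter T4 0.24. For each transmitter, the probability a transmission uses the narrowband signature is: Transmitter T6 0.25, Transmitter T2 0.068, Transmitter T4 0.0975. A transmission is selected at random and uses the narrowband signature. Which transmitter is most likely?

Transmitter T6

Unnormalized posteriors (prior × likelihood):
  Transmitter T6: 0.25 × 0.25 = 0.0625
  Transmitter T2: 0.51 × 0.068 = 0.03468
  Transmitter T4: 0.24 × 0.0975 = 0.0234
Sum = 0.12058.
Largest term belongs to Transmitter T6, so Transmitter T6 is most probable.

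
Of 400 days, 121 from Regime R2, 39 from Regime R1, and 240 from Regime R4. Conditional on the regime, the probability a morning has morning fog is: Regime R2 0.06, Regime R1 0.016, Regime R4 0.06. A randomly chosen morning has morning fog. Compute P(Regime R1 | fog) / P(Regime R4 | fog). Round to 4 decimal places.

0.0433

Unnormalized posteriors (prior × likelihood):
  Regime R2: 0.3025 × 0.06 = 0.01815
  Regime R1: 0.0975 × 0.016 = 0.00156
  Regime R4: 0.6 × 0.06 = 0.036
Normalizing constant = 0.05571.
The ratio is 0.00156 / 0.036 (the normalizer cancels) = 0.0433.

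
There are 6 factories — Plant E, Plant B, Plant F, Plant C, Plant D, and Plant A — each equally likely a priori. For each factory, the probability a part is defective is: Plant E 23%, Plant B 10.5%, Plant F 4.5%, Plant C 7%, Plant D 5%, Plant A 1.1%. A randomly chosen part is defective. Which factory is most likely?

Plant E

With a uniform prior (1/6 each), posterior ∝ likelihood:
  Plant E: 0.23
  Plant B: 0.105
  Plant F: 0.045
  Plant C: 0.07
  Plant D: 0.05
  Plant A: 0.011
Normalizing constant = 0.511.
Largest term belongs to Plant E, so Plant E is most probable.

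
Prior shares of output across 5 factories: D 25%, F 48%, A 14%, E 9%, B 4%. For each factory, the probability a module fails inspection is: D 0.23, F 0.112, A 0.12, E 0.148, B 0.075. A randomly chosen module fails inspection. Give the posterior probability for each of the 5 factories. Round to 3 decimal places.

Compute prior × likelihood for every hypothesis:
  D: 0.25 × 0.23 = 0.0575
  F: 0.48 × 0.112 = 0.05376
  A: 0.14 × 0.12 = 0.0168
  E: 0.09 × 0.148 = 0.01332
  B: 0.04 × 0.075 = 0.003
Normalizing constant = 0.14438.
P(D | nonconforming) = 0.0575/0.14438 ≈ 0.398
P(F | nonconforming) = 0.05376/0.14438 ≈ 0.372
P(A | nonconforming) = 0.0168/0.14438 ≈ 0.116
P(E | nonconforming) = 0.01332/0.14438 ≈ 0.092
P(B | nonconforming) = 0.003/0.14438 ≈ 0.021

D 0.398, F 0.372, A 0.116, E 0.092, B 0.021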